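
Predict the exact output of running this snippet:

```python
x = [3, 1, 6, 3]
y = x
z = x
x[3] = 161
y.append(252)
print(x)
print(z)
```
[3, 1, 6, 161, 252]
[3, 1, 6, 161, 252]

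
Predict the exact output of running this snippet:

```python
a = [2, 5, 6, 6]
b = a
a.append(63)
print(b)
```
[2, 5, 6, 6, 63]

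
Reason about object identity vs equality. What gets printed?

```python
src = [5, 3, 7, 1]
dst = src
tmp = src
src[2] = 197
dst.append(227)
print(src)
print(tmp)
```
[5, 3, 197, 1, 227]
[5, 3, 197, 1, 227]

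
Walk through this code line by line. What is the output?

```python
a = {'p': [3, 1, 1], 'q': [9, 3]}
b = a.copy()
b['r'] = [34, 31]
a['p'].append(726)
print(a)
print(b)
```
{'p': [3, 1, 1, 726], 'q': [9, 3]}
{'p': [3, 1, 1, 726], 'q': [9, 3], 'r': [34, 31]}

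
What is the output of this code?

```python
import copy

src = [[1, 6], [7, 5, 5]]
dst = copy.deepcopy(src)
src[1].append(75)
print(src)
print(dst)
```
[[1, 6], [7, 5, 5, 75]]
[[1, 6], [7, 5, 5]]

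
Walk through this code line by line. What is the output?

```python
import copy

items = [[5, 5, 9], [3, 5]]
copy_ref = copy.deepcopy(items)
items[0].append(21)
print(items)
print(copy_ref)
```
[[5, 5, 9, 21], [3, 5]]
[[5, 5, 9], [3, 5]]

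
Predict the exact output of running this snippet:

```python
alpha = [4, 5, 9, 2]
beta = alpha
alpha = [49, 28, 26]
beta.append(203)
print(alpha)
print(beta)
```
[49, 28, 26]
[4, 5, 9, 2, 203]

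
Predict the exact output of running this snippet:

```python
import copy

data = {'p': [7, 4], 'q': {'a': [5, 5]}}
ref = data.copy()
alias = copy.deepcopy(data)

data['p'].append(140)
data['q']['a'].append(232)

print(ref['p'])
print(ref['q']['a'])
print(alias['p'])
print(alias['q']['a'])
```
[7, 4, 140]
[5, 5, 232]
[7, 4]
[5, 5]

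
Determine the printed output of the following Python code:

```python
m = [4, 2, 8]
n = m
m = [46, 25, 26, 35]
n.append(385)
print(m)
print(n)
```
[46, 25, 26, 35]
[4, 2, 8, 385]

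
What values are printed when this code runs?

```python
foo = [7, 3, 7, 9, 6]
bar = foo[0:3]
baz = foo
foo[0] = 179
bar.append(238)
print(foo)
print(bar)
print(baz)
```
[179, 3, 7, 9, 6]
[7, 3, 7, 238]
[179, 3, 7, 9, 6]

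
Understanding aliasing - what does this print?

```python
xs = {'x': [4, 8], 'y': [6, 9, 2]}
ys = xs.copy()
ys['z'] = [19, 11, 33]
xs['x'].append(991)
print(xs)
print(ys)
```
{'x': [4, 8, 991], 'y': [6, 9, 2]}
{'x': [4, 8, 991], 'y': [6, 9, 2], 'z': [19, 11, 33]}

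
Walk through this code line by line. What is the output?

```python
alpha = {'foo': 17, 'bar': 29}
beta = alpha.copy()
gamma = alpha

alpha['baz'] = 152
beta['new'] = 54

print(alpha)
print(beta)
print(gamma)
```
{'foo': 17, 'bar': 29, 'baz': 152}
{'foo': 17, 'bar': 29, 'new': 54}
{'foo': 17, 'bar': 29, 'baz': 152}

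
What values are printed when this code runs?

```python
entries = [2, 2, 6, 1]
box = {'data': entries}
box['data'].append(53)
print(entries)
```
[2, 2, 6, 1, 53]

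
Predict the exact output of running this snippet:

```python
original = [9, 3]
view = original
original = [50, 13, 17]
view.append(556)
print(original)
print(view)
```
[50, 13, 17]
[9, 3, 556]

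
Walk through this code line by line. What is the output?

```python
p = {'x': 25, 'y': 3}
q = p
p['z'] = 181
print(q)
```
{'x': 25, 'y': 3, 'z': 181}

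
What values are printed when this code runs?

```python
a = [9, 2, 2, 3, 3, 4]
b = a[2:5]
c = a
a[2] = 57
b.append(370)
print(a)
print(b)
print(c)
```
[9, 2, 57, 3, 3, 4]
[2, 3, 3, 370]
[9, 2, 57, 3, 3, 4]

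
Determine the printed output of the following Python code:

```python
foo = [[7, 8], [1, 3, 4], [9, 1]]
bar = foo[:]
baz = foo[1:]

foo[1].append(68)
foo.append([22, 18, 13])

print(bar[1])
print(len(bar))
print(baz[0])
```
[1, 3, 4, 68]
3
[1, 3, 4, 68]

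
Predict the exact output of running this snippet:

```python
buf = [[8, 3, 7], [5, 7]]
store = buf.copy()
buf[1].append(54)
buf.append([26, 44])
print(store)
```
[[8, 3, 7], [5, 7, 54]]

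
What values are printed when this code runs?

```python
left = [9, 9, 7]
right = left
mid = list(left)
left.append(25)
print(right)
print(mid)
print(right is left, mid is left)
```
[9, 9, 7, 25]
[9, 9, 7]
True False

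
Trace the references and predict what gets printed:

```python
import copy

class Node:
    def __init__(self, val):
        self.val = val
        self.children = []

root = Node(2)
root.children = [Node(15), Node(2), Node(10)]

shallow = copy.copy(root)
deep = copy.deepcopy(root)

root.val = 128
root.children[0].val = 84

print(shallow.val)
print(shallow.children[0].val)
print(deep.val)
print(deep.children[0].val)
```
2
84
2
15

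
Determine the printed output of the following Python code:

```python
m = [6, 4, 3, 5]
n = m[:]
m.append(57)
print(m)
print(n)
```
[6, 4, 3, 5, 57]
[6, 4, 3, 5]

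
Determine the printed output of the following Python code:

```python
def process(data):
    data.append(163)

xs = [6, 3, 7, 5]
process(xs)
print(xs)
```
[6, 3, 7, 5, 163]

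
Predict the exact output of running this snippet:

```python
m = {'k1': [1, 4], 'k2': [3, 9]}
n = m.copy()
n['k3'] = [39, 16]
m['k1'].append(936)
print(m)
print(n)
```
{'k1': [1, 4, 936], 'k2': [3, 9]}
{'k1': [1, 4, 936], 'k2': [3, 9], 'k3': [39, 16]}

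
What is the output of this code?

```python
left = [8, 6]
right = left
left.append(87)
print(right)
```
[8, 6, 87]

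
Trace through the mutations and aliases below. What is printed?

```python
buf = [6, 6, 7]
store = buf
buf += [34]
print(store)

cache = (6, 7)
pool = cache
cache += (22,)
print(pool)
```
[6, 6, 7, 34]
(6, 7)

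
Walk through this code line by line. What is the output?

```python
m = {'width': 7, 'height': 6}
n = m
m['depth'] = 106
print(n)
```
{'width': 7, 'height': 6, 'depth': 106}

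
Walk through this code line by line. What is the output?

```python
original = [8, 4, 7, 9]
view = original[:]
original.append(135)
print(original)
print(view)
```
[8, 4, 7, 9, 135]
[8, 4, 7, 9]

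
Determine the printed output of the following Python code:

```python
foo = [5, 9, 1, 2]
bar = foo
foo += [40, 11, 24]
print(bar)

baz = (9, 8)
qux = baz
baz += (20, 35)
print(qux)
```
[5, 9, 1, 2, 40, 11, 24]
(9, 8)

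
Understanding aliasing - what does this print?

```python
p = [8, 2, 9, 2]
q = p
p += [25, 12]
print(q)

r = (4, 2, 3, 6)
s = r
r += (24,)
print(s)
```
[8, 2, 9, 2, 25, 12]
(4, 2, 3, 6)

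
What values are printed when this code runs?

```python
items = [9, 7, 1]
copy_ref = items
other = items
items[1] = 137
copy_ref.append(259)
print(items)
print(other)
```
[9, 137, 1, 259]
[9, 137, 1, 259]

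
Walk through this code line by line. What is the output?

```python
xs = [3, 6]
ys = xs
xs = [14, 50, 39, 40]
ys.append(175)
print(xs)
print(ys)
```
[14, 50, 39, 40]
[3, 6, 175]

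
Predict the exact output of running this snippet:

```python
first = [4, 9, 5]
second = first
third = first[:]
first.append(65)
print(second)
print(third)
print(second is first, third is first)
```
[4, 9, 5, 65]
[4, 9, 5]
True False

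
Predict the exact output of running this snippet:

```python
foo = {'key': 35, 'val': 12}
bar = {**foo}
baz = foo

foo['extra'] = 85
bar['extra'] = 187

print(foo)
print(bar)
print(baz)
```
{'key': 35, 'val': 12, 'extra': 85}
{'key': 35, 'val': 12, 'extra': 187}
{'key': 35, 'val': 12, 'extra': 85}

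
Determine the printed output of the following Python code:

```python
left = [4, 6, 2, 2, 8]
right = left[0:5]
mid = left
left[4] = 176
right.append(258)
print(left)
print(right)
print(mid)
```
[4, 6, 2, 2, 176]
[4, 6, 2, 2, 8, 258]
[4, 6, 2, 2, 176]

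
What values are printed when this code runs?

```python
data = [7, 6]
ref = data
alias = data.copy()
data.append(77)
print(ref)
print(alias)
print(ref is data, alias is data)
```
[7, 6, 77]
[7, 6]
True False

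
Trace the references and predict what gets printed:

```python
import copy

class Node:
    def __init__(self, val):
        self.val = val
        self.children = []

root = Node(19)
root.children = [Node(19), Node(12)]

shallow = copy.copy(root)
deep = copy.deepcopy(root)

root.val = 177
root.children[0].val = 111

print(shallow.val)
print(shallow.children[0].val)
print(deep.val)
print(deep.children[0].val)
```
19
111
19
19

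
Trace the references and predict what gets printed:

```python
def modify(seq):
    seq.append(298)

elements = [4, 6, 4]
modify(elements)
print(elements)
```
[4, 6, 4, 298]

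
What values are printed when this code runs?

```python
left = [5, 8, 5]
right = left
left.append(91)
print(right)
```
[5, 8, 5, 91]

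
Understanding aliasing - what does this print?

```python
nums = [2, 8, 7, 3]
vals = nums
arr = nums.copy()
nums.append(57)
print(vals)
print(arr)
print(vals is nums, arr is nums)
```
[2, 8, 7, 3, 57]
[2, 8, 7, 3]
True False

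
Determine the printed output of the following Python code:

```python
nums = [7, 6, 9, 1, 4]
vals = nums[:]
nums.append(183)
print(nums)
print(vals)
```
[7, 6, 9, 1, 4, 183]
[7, 6, 9, 1, 4]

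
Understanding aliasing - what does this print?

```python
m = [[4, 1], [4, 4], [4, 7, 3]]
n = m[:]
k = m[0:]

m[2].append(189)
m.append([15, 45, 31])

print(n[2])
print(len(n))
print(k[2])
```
[4, 7, 3, 189]
3
[4, 7, 3, 189]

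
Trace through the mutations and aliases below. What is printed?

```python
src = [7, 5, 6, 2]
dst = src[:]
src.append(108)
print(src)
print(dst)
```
[7, 5, 6, 2, 108]
[7, 5, 6, 2]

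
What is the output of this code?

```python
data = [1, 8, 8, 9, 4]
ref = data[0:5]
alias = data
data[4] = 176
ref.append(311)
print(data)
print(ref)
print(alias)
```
[1, 8, 8, 9, 176]
[1, 8, 8, 9, 4, 311]
[1, 8, 8, 9, 176]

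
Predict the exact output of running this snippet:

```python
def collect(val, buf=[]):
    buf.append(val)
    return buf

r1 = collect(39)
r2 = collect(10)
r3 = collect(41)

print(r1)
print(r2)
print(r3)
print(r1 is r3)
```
[39, 10, 41]
[39, 10, 41]
[39, 10, 41]
True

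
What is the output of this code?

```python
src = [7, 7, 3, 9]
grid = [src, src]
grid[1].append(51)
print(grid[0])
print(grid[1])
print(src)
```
[7, 7, 3, 9, 51]
[7, 7, 3, 9, 51]
[7, 7, 3, 9, 51]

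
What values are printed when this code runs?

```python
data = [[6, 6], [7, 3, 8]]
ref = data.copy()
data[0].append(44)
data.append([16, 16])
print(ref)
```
[[6, 6, 44], [7, 3, 8]]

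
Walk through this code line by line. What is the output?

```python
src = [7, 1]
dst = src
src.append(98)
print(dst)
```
[7, 1, 98]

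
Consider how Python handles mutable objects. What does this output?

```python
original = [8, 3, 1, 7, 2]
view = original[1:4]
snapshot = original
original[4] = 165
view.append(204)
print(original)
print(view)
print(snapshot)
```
[8, 3, 1, 7, 165]
[3, 1, 7, 204]
[8, 3, 1, 7, 165]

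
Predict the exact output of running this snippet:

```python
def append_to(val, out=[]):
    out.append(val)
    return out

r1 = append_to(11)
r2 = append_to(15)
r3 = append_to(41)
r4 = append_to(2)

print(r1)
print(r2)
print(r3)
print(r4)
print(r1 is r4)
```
[11, 15, 41, 2]
[11, 15, 41, 2]
[11, 15, 41, 2]
[11, 15, 41, 2]
True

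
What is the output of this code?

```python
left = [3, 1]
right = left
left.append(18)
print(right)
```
[3, 1, 18]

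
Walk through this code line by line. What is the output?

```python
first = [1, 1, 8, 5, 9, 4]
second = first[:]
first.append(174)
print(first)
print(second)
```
[1, 1, 8, 5, 9, 4, 174]
[1, 1, 8, 5, 9, 4]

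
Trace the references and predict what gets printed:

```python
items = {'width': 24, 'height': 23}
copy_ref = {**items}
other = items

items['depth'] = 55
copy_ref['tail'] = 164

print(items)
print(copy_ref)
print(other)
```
{'width': 24, 'height': 23, 'depth': 55}
{'width': 24, 'height': 23, 'tail': 164}
{'width': 24, 'height': 23, 'depth': 55}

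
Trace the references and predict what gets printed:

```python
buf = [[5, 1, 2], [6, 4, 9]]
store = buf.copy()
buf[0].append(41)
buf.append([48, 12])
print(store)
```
[[5, 1, 2, 41], [6, 4, 9]]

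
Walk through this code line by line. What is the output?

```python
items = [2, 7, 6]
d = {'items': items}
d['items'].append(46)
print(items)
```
[2, 7, 6, 46]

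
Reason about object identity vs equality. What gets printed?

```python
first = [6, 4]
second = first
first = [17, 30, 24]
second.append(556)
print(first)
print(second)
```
[17, 30, 24]
[6, 4, 556]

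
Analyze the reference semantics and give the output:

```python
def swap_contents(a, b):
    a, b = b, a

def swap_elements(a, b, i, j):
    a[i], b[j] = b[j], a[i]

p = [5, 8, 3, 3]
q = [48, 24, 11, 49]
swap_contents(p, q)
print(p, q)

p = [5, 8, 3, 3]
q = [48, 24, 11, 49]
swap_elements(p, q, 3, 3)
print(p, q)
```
[5, 8, 3, 3] [48, 24, 11, 49]
[5, 8, 3, 49] [48, 24, 11, 3]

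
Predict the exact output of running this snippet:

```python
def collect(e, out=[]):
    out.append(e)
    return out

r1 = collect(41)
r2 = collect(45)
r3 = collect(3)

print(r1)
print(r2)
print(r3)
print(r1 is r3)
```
[41, 45, 3]
[41, 45, 3]
[41, 45, 3]
True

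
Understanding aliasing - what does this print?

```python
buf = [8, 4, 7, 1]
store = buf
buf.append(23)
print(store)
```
[8, 4, 7, 1, 23]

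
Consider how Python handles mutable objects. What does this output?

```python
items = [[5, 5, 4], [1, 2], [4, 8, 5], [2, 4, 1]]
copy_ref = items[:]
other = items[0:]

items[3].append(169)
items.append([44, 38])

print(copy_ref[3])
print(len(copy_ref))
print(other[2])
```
[2, 4, 1, 169]
4
[4, 8, 5]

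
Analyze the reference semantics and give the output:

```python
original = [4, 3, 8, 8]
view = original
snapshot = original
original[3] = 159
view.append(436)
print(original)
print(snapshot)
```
[4, 3, 8, 159, 436]
[4, 3, 8, 159, 436]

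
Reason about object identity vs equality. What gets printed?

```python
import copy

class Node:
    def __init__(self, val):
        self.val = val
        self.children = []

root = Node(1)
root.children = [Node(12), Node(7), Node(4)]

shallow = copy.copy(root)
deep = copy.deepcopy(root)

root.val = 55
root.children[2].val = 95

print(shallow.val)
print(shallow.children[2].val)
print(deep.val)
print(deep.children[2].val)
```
1
95
1
4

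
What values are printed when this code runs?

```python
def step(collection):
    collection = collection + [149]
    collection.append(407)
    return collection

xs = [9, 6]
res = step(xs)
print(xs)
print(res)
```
[9, 6]
[9, 6, 149, 407]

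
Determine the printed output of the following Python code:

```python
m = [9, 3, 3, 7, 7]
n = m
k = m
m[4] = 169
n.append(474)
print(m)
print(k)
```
[9, 3, 3, 7, 169, 474]
[9, 3, 3, 7, 169, 474]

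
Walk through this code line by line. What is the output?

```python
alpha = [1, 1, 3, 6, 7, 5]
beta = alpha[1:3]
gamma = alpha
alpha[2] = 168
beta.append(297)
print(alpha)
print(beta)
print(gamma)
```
[1, 1, 168, 6, 7, 5]
[1, 3, 297]
[1, 1, 168, 6, 7, 5]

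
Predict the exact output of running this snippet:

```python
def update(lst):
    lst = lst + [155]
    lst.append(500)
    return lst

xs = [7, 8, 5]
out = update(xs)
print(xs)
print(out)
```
[7, 8, 5]
[7, 8, 5, 155, 500]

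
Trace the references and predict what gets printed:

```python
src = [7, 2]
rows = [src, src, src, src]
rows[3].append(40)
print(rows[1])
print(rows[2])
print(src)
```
[7, 2, 40]
[7, 2, 40]
[7, 2, 40]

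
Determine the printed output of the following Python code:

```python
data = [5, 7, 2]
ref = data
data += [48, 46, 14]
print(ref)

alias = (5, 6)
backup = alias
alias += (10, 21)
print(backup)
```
[5, 7, 2, 48, 46, 14]
(5, 6)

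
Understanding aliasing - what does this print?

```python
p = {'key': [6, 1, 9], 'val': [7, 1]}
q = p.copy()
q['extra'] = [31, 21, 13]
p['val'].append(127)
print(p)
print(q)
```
{'key': [6, 1, 9], 'val': [7, 1, 127]}
{'key': [6, 1, 9], 'val': [7, 1, 127], 'extra': [31, 21, 13]}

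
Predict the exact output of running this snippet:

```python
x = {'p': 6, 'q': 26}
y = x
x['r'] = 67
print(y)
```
{'p': 6, 'q': 26, 'r': 67}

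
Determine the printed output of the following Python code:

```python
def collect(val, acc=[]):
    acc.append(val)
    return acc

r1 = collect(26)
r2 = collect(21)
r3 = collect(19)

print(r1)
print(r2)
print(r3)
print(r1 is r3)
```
[26, 21, 19]
[26, 21, 19]
[26, 21, 19]
True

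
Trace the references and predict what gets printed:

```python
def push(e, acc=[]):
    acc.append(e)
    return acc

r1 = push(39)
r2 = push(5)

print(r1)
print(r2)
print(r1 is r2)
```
[39, 5]
[39, 5]
True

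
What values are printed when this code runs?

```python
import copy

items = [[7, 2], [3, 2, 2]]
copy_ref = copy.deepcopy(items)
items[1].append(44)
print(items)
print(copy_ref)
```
[[7, 2], [3, 2, 2, 44]]
[[7, 2], [3, 2, 2]]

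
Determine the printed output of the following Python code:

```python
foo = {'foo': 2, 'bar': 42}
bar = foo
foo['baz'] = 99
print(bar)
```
{'foo': 2, 'bar': 42, 'baz': 99}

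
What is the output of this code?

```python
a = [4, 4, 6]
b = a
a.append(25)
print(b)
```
[4, 4, 6, 25]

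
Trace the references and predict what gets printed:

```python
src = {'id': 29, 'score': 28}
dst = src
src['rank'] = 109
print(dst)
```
{'id': 29, 'score': 28, 'rank': 109}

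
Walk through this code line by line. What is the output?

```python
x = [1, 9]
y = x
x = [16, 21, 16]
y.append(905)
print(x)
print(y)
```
[16, 21, 16]
[1, 9, 905]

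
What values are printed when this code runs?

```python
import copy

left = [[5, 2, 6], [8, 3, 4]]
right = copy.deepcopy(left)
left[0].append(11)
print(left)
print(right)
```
[[5, 2, 6, 11], [8, 3, 4]]
[[5, 2, 6], [8, 3, 4]]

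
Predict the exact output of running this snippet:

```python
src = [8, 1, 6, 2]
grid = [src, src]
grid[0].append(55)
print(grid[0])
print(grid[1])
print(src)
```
[8, 1, 6, 2, 55]
[8, 1, 6, 2, 55]
[8, 1, 6, 2, 55]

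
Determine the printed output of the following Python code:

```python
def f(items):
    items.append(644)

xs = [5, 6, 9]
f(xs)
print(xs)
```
[5, 6, 9, 644]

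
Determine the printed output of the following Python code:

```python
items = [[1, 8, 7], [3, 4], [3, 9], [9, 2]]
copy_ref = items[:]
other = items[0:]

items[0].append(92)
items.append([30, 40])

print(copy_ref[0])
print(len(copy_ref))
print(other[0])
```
[1, 8, 7, 92]
4
[1, 8, 7, 92]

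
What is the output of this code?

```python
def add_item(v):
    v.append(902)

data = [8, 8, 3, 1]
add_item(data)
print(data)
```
[8, 8, 3, 1, 902]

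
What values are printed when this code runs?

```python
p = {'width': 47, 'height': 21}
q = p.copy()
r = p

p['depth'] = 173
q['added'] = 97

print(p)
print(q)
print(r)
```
{'width': 47, 'height': 21, 'depth': 173}
{'width': 47, 'height': 21, 'added': 97}
{'width': 47, 'height': 21, 'depth': 173}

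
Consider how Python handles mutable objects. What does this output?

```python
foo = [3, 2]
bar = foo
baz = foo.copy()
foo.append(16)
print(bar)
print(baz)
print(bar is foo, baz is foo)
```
[3, 2, 16]
[3, 2]
True False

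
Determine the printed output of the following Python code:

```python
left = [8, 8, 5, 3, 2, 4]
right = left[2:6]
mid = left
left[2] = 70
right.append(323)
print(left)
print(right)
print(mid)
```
[8, 8, 70, 3, 2, 4]
[5, 3, 2, 4, 323]
[8, 8, 70, 3, 2, 4]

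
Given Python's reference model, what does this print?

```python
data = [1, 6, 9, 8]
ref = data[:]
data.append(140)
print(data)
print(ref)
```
[1, 6, 9, 8, 140]
[1, 6, 9, 8]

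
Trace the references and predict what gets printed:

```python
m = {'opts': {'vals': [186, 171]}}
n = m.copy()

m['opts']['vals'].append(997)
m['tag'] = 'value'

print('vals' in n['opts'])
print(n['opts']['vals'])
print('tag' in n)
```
True
[186, 171, 997]
False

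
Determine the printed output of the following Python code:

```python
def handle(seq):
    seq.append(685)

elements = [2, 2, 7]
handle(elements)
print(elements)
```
[2, 2, 7, 685]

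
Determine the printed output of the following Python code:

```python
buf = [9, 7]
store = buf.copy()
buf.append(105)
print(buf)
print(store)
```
[9, 7, 105]
[9, 7]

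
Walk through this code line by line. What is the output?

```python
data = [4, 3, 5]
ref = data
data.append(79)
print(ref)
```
[4, 3, 5, 79]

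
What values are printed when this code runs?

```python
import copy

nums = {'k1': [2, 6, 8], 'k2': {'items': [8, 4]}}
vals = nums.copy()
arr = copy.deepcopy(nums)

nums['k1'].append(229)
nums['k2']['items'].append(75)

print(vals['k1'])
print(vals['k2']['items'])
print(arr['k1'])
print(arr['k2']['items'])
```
[2, 6, 8, 229]
[8, 4, 75]
[2, 6, 8]
[8, 4]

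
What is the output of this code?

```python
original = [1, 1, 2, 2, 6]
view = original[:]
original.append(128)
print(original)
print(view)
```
[1, 1, 2, 2, 6, 128]
[1, 1, 2, 2, 6]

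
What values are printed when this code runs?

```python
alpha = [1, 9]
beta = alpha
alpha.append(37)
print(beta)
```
[1, 9, 37]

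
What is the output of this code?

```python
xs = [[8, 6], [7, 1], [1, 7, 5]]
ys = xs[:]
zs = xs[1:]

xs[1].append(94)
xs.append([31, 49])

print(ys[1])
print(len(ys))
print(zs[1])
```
[7, 1, 94]
3
[1, 7, 5]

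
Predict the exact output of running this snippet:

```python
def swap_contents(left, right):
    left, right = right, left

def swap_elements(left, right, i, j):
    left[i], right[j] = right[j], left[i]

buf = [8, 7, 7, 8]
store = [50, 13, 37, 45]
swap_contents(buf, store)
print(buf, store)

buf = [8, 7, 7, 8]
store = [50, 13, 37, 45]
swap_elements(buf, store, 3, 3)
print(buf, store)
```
[8, 7, 7, 8] [50, 13, 37, 45]
[8, 7, 7, 45] [50, 13, 37, 8]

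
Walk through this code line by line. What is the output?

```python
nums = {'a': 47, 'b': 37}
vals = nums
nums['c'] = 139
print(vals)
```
{'a': 47, 'b': 37, 'c': 139}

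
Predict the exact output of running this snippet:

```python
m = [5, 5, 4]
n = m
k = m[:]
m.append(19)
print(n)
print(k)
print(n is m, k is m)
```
[5, 5, 4, 19]
[5, 5, 4]
True False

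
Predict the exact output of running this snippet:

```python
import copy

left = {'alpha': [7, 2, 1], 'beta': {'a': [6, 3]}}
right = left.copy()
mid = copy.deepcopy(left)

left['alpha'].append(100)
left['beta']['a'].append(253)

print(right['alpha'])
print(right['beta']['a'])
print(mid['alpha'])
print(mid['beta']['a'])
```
[7, 2, 1, 100]
[6, 3, 253]
[7, 2, 1]
[6, 3]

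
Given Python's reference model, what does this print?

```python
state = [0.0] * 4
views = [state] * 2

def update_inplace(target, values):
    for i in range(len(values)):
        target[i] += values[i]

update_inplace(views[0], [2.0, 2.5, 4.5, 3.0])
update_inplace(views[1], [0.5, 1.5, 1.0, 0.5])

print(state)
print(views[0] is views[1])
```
[2.5, 4.0, 5.5, 3.5]
True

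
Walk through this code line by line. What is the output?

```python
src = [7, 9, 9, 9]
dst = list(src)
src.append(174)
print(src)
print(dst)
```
[7, 9, 9, 9, 174]
[7, 9, 9, 9]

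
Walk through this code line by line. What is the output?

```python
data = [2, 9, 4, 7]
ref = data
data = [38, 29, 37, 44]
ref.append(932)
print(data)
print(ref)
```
[38, 29, 37, 44]
[2, 9, 4, 7, 932]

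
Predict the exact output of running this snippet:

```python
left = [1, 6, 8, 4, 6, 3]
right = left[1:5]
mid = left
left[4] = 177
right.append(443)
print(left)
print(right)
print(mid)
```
[1, 6, 8, 4, 177, 3]
[6, 8, 4, 6, 443]
[1, 6, 8, 4, 177, 3]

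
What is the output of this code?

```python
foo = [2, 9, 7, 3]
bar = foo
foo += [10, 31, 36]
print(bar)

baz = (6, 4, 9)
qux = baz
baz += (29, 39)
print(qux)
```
[2, 9, 7, 3, 10, 31, 36]
(6, 4, 9)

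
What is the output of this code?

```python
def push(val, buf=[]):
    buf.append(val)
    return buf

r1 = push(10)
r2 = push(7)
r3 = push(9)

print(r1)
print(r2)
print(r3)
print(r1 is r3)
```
[10, 7, 9]
[10, 7, 9]
[10, 7, 9]
True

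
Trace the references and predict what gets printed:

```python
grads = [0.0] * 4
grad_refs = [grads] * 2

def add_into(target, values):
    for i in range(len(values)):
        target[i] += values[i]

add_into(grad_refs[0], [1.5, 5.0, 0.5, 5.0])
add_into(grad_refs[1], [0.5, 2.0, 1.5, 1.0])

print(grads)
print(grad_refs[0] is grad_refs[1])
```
[2.0, 7.0, 2.0, 6.0]
True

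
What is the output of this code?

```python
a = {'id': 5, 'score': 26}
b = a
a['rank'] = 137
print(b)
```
{'id': 5, 'score': 26, 'rank': 137}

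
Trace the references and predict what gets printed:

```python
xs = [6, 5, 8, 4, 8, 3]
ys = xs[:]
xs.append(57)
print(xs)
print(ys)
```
[6, 5, 8, 4, 8, 3, 57]
[6, 5, 8, 4, 8, 3]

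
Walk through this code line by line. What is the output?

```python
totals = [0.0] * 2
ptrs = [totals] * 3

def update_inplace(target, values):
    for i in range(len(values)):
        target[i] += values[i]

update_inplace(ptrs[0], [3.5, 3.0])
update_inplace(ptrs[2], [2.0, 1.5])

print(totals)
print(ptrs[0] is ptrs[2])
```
[5.5, 4.5]
True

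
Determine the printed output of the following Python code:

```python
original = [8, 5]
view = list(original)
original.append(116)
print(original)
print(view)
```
[8, 5, 116]
[8, 5]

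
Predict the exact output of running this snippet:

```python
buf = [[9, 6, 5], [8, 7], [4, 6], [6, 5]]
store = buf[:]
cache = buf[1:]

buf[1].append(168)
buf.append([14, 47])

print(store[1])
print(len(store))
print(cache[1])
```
[8, 7, 168]
4
[4, 6]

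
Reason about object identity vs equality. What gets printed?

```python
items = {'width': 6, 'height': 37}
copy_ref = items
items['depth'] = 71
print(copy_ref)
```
{'width': 6, 'height': 37, 'depth': 71}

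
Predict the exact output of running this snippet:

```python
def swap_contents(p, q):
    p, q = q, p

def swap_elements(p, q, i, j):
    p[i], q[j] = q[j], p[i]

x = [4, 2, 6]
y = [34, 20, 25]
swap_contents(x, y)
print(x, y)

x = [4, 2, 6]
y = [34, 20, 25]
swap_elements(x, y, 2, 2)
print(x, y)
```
[4, 2, 6] [34, 20, 25]
[4, 2, 25] [34, 20, 6]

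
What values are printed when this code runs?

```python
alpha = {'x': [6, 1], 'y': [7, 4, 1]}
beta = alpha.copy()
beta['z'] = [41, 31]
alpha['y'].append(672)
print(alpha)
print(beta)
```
{'x': [6, 1], 'y': [7, 4, 1, 672]}
{'x': [6, 1], 'y': [7, 4, 1, 672], 'z': [41, 31]}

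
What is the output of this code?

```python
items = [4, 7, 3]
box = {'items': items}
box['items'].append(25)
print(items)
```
[4, 7, 3, 25]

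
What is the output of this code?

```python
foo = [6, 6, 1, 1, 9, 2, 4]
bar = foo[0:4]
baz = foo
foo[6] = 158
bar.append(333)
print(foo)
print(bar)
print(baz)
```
[6, 6, 1, 1, 9, 2, 158]
[6, 6, 1, 1, 333]
[6, 6, 1, 1, 9, 2, 158]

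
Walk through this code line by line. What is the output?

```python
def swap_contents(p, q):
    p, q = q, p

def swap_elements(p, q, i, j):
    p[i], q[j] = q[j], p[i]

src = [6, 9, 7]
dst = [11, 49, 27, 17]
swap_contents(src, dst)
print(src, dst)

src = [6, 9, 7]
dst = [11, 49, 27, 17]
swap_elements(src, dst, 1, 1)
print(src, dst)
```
[6, 9, 7] [11, 49, 27, 17]
[6, 49, 7] [11, 9, 27, 17]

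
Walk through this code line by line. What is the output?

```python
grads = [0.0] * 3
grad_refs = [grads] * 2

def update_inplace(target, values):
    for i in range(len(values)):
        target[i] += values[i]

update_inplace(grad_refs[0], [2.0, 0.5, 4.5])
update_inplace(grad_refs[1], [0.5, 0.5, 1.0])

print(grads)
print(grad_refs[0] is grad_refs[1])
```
[2.5, 1.0, 5.5]
True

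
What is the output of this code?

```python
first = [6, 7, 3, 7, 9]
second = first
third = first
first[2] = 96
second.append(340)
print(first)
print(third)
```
[6, 7, 96, 7, 9, 340]
[6, 7, 96, 7, 9, 340]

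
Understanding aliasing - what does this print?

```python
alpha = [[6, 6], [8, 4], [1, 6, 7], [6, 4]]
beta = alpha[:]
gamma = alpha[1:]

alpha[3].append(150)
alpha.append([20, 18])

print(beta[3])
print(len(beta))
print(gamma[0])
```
[6, 4, 150]
4
[8, 4]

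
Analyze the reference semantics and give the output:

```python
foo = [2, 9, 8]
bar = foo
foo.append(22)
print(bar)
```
[2, 9, 8, 22]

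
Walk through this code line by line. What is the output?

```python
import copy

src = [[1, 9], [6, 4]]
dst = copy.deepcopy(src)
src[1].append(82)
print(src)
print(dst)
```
[[1, 9], [6, 4, 82]]
[[1, 9], [6, 4]]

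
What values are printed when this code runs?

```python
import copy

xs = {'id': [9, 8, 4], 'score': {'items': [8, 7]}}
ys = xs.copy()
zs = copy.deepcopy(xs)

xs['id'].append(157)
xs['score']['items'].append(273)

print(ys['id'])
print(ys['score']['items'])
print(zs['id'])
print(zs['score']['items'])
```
[9, 8, 4, 157]
[8, 7, 273]
[9, 8, 4]
[8, 7]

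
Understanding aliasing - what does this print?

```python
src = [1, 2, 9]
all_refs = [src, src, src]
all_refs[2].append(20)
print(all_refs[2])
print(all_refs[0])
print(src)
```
[1, 2, 9, 20]
[1, 2, 9, 20]
[1, 2, 9, 20]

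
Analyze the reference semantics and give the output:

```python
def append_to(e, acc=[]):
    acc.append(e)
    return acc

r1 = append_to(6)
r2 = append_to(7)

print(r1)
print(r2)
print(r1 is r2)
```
[6, 7]
[6, 7]
True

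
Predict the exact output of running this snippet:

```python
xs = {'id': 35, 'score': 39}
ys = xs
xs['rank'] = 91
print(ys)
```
{'id': 35, 'score': 39, 'rank': 91}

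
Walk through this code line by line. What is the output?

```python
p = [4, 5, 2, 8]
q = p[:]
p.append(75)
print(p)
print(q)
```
[4, 5, 2, 8, 75]
[4, 5, 2, 8]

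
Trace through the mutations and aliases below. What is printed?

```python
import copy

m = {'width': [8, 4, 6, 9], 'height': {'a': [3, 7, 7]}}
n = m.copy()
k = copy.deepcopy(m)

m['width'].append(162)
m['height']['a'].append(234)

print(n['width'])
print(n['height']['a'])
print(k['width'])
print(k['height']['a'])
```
[8, 4, 6, 9, 162]
[3, 7, 7, 234]
[8, 4, 6, 9]
[3, 7, 7]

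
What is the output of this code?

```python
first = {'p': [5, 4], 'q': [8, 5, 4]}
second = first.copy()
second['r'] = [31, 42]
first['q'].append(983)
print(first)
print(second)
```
{'p': [5, 4], 'q': [8, 5, 4, 983]}
{'p': [5, 4], 'q': [8, 5, 4, 983], 'r': [31, 42]}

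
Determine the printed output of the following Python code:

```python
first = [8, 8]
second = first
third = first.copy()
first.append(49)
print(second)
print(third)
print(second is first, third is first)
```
[8, 8, 49]
[8, 8]
True False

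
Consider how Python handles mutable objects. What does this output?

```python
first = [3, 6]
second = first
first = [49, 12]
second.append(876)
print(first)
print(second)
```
[49, 12]
[3, 6, 876]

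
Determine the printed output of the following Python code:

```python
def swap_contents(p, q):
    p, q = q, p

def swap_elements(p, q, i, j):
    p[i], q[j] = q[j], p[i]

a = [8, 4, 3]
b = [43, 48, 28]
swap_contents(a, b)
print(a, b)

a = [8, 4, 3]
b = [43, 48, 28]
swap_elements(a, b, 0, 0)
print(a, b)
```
[8, 4, 3] [43, 48, 28]
[43, 4, 3] [8, 48, 28]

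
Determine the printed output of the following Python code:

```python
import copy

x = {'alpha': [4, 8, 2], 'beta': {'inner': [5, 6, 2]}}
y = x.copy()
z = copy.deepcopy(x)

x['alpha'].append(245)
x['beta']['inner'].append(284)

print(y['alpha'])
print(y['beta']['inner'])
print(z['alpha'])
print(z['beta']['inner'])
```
[4, 8, 2, 245]
[5, 6, 2, 284]
[4, 8, 2]
[5, 6, 2]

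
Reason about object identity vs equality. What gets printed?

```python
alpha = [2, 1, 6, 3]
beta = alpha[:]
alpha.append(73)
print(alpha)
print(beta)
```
[2, 1, 6, 3, 73]
[2, 1, 6, 3]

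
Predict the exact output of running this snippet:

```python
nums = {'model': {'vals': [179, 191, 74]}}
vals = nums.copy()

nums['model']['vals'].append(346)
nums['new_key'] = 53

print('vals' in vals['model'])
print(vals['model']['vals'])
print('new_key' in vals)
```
True
[179, 191, 74, 346]
False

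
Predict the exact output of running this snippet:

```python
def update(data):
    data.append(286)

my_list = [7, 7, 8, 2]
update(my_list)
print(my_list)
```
[7, 7, 8, 2, 286]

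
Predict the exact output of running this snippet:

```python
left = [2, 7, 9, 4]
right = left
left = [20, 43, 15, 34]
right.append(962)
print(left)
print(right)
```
[20, 43, 15, 34]
[2, 7, 9, 4, 962]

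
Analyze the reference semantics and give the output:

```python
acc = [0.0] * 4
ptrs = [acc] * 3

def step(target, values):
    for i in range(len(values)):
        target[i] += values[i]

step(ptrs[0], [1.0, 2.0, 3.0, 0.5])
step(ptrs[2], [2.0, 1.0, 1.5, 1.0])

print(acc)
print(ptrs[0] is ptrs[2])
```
[3.0, 3.0, 4.5, 1.5]
True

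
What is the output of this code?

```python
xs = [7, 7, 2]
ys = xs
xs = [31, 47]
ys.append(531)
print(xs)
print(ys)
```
[31, 47]
[7, 7, 2, 531]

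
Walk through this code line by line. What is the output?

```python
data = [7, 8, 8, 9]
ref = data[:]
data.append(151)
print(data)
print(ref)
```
[7, 8, 8, 9, 151]
[7, 8, 8, 9]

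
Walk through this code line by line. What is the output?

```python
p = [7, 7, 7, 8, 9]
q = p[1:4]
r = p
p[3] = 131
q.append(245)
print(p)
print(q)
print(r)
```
[7, 7, 7, 131, 9]
[7, 7, 8, 245]
[7, 7, 7, 131, 9]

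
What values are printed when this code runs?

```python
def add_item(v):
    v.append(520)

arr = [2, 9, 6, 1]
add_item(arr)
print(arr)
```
[2, 9, 6, 1, 520]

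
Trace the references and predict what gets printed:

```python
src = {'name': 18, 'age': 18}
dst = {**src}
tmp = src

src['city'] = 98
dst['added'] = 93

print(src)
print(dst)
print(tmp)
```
{'name': 18, 'age': 18, 'city': 98}
{'name': 18, 'age': 18, 'added': 93}
{'name': 18, 'age': 18, 'city': 98}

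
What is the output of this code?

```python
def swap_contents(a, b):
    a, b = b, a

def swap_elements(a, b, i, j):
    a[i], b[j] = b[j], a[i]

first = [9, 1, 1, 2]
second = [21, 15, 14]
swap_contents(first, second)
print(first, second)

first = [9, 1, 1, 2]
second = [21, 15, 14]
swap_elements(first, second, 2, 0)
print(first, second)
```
[9, 1, 1, 2] [21, 15, 14]
[9, 1, 21, 2] [1, 15, 14]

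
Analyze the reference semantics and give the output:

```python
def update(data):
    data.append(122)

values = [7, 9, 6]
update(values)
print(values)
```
[7, 9, 6, 122]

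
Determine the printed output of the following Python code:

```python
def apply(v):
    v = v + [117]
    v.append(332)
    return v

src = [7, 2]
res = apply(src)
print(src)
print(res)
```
[7, 2]
[7, 2, 117, 332]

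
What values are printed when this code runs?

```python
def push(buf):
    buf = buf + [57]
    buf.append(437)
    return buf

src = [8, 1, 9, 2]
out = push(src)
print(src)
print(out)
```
[8, 1, 9, 2]
[8, 1, 9, 2, 57, 437]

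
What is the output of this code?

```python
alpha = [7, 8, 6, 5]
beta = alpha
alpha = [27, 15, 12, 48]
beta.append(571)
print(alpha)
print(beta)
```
[27, 15, 12, 48]
[7, 8, 6, 5, 571]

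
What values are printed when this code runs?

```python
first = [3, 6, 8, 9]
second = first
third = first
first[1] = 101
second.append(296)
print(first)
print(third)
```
[3, 101, 8, 9, 296]
[3, 101, 8, 9, 296]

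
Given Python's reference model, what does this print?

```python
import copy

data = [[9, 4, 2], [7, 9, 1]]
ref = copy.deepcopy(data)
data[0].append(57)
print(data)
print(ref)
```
[[9, 4, 2, 57], [7, 9, 1]]
[[9, 4, 2], [7, 9, 1]]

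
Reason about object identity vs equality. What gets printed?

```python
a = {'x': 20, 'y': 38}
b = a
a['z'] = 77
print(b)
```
{'x': 20, 'y': 38, 'z': 77}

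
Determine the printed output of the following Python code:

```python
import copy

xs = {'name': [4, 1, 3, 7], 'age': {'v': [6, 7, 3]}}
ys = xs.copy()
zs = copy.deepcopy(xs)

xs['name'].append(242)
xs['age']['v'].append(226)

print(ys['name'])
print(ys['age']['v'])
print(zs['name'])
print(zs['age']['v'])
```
[4, 1, 3, 7, 242]
[6, 7, 3, 226]
[4, 1, 3, 7]
[6, 7, 3]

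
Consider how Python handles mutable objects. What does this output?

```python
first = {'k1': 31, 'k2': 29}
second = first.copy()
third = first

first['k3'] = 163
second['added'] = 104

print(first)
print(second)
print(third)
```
{'k1': 31, 'k2': 29, 'k3': 163}
{'k1': 31, 'k2': 29, 'added': 104}
{'k1': 31, 'k2': 29, 'k3': 163}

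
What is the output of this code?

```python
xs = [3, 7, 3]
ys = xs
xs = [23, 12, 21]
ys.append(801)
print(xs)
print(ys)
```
[23, 12, 21]
[3, 7, 3, 801]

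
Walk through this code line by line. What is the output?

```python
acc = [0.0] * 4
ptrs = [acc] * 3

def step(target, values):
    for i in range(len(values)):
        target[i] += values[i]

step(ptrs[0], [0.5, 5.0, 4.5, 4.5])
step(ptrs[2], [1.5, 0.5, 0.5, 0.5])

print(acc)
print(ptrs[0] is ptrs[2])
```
[2.0, 5.5, 5.0, 5.0]
True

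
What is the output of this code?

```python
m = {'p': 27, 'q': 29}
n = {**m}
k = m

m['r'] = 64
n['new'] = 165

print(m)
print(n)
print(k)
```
{'p': 27, 'q': 29, 'r': 64}
{'p': 27, 'q': 29, 'new': 165}
{'p': 27, 'q': 29, 'r': 64}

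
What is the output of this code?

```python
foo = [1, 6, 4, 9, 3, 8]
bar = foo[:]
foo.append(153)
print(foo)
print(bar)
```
[1, 6, 4, 9, 3, 8, 153]
[1, 6, 4, 9, 3, 8]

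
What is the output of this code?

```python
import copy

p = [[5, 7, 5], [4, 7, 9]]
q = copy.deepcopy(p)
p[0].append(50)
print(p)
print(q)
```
[[5, 7, 5, 50], [4, 7, 9]]
[[5, 7, 5], [4, 7, 9]]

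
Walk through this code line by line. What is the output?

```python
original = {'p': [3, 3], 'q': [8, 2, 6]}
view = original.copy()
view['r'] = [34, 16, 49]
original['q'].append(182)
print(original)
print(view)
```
{'p': [3, 3], 'q': [8, 2, 6, 182]}
{'p': [3, 3], 'q': [8, 2, 6, 182], 'r': [34, 16, 49]}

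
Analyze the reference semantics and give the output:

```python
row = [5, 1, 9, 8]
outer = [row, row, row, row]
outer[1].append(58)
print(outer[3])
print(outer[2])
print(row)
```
[5, 1, 9, 8, 58]
[5, 1, 9, 8, 58]
[5, 1, 9, 8, 58]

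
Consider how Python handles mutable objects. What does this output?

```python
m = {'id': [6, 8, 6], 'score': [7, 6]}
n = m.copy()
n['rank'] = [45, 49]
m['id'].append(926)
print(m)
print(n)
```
{'id': [6, 8, 6, 926], 'score': [7, 6]}
{'id': [6, 8, 6, 926], 'score': [7, 6], 'rank': [45, 49]}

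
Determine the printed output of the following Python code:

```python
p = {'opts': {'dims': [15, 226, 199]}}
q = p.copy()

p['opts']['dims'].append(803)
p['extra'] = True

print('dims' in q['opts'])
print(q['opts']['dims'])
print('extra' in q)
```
True
[15, 226, 199, 803]
False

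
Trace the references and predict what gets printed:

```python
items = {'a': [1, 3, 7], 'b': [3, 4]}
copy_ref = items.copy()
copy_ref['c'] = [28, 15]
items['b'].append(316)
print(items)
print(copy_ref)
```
{'a': [1, 3, 7], 'b': [3, 4, 316]}
{'a': [1, 3, 7], 'b': [3, 4, 316], 'c': [28, 15]}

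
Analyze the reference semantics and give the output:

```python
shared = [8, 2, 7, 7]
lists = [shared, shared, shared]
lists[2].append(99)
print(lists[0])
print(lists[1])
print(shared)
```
[8, 2, 7, 7, 99]
[8, 2, 7, 7, 99]
[8, 2, 7, 7, 99]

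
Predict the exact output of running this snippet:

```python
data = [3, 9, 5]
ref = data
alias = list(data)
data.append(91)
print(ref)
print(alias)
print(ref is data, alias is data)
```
[3, 9, 5, 91]
[3, 9, 5]
True False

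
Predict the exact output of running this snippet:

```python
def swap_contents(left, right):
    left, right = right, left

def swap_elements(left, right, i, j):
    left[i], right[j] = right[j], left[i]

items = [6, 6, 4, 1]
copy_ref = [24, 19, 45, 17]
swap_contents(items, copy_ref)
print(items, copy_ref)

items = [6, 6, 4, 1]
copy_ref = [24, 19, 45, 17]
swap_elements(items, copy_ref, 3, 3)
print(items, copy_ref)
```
[6, 6, 4, 1] [24, 19, 45, 17]
[6, 6, 4, 17] [24, 19, 45, 1]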